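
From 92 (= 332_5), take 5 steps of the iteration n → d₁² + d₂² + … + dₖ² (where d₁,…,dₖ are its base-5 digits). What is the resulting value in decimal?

4

92 = (3,3,2)_5 → 22
22 = (4,2)_5 → 20
20 = (4,0)_5 → 16
16 = (3,1)_5 → 10
10 = (2,0)_5 → 4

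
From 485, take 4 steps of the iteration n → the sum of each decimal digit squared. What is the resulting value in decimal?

485 → 105
105 → 26
26 → 40
40 → 16

16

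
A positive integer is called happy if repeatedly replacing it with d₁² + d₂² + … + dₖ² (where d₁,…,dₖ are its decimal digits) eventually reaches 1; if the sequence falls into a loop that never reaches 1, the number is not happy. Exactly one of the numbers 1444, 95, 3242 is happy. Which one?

1444

1444: 1444 → 49 → 97 → 130 → 10 → 1  — reaches 1 (happy)
95: 95 → 106 → 37 → 58 → 89 → 145 → 42 → 20 → 4 → 16 → 37  — repeats 37 (not happy)
3242: 3242 → 33 → 18 → 65 → 61 → 37 → 58 → 89 → 145 → 42 → 20 → 4 → 16 → 37  — repeats 37 (not happy)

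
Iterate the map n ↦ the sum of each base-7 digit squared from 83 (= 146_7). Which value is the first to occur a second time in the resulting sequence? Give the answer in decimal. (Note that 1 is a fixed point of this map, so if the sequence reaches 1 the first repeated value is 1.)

83 = (1,4,6)_7 → 1² + 4² + 6² = 1 + 16 + 36 = 53
53 = (1,0,4)_7 → 1² + 0² + 4² = 1 + 0 + 16 = 17
17 = (2,3)_7 → 2² + 3² = 4 + 9 = 13
13 = (1,6)_7 → 1² + 6² = 1 + 36 = 37
37 = (5,2)_7 → 5² + 2² = 25 + 4 = 29
29 = (4,1)_7 → 4² + 1² = 16 + 1 = 17  — 17 already appeared earlier.

17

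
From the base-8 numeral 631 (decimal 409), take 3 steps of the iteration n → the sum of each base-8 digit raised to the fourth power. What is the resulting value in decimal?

409 = (6,3,1)_8 → 6⁴ + 3⁴ + 1⁴ = 1296 + 81 + 1 = 1378
1378 = (2,5,4,2)_8 → 2⁴ + 5⁴ + 4⁴ + 2⁴ = 16 + 625 + 256 + 16 = 913
913 = (1,6,2,1)_8 → 1⁴ + 6⁴ + 2⁴ + 1⁴ = 1 + 1296 + 16 + 1 = 1314

1314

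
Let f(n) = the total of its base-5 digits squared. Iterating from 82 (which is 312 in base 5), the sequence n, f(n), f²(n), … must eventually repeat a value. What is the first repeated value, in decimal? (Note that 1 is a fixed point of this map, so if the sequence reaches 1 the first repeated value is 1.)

16

82 = (3,1,2)_5 → 3² + 1² + 2² = 14
14 = (2,4)_5 → 2² + 4² = 20
20 = (4,0)_5 → 4² + 0² = 16
16 = (3,1)_5 → 3² + 1² = 10
10 = (2,0)_5 → 2² + 0² = 4
4 = (4)_5 → 4² = 16  — 16 already appeared earlier.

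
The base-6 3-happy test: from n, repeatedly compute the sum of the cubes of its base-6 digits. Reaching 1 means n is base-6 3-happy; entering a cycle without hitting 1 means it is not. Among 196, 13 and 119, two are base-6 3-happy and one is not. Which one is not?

13

196: 196 → 197 → 258 → 3 → 27 → 91 → 36 → 1  — reaches 1 (base-6 3-happy)
13: 13 → 9 → 28 → 128 → 62 → 73 → 9  — repeats 9 (not base-6 3-happy)
119: 119 → 153 → 92 → 43 → 3 → 27 → 91 → 36 → 1  — reaches 1 (base-6 3-happy)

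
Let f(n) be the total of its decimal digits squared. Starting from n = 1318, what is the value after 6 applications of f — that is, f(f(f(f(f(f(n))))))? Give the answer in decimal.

58

1318 → 75
75 → 74
74 → 65
65 → 61
61 → 37
37 → 58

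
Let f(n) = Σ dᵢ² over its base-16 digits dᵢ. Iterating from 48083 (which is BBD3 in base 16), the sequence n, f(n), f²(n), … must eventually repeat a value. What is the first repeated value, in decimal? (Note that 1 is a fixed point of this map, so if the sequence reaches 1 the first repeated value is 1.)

48083 = (11,11,13,3)_16 → 420
420 = (1,10,4)_16 → 117
117 = (7,5)_16 → 74
74 = (4,10)_16 → 116
116 = (7,4)_16 → 65
65 = (4,1)_16 → 17
17 = (1,1)_16 → 2
2 = (2)_16 → 4
4 = (4)_16 → 16
16 = (1,0)_16 → 1  — reached the fixed point 1.
1 → 1, so 1 is the first repeated value.

1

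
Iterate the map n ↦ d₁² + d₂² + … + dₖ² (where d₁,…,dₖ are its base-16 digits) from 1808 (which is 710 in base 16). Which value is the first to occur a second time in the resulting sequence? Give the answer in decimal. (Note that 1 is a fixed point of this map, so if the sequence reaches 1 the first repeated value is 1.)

1808 = (7,1,0)_16 → 50
50 = (3,2)_16 → 13
13 = (13)_16 → 169
169 = (10,9)_16 → 181
181 = (11,5)_16 → 146
146 = (9,2)_16 → 85
85 = (5,5)_16 → 50  — 50 already appeared earlier.

50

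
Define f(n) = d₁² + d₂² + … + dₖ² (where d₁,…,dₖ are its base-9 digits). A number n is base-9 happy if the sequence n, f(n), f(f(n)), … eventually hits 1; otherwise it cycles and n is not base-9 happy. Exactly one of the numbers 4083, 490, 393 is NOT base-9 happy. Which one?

490

4083: 4083 → 95 → 27 → 9 → 1  — reaches 1 (base-9 happy)
490: 490 → 52 → 74 → 68 → 74  — repeats 74 (not base-9 happy)
393: 393 → 101 → 9 → 1  — reaches 1 (base-9 happy)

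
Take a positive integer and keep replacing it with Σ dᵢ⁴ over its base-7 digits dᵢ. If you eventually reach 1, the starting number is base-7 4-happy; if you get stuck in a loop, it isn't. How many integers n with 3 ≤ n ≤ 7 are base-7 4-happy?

3: 3 → 81 → 513 → 179 → 593 → 1251 → 1043 → 97 → 2593 → 1459 → 963 → 1153 → 803 → 673 → 1923 → 1507 → 913 → 609 → 707 → 97  (repeats 97)
4: 4 → 256 → 882 → 272 → 2002 → 2546 → 1938 → 2258 → 1808 → 1938  (repeats 1938)
5: 5 → 625 → 1267 → 1633 → 913 → 609 → 707 → 97 → 2593 → 1459 → 963 → 1153 → 803 → 673 → 1923 → 1507 → 913  (repeats 913)
6: 6 → 1296 → 788 → 288 → 1922 → 1138 → 354 → 258 → 1922  (repeats 1922)
7: 7 → 1  (reaches 1)
base-7 4-happy: 7

1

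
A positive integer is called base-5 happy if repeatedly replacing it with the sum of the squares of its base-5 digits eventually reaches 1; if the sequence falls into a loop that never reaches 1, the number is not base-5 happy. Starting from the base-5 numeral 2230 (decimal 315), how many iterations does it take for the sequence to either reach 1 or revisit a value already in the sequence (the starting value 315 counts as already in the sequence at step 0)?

3

315 = (2,2,3,0)_5 → 17
17 = (3,2)_5 → 13
13 = (2,3)_5 → 13  — 13 repeats.
That took 3 steps.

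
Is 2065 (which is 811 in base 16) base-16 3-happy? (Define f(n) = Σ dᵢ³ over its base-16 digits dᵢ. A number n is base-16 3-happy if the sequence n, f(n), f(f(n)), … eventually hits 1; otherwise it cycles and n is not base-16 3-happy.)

base-16 3-happy

2065 = (8,1,1)_16 → 8³ + 1³ + 1³ = 514
514 = (2,0,2)_16 → 2³ + 0³ + 2³ = 16
16 = (1,0)_16 → 1³ + 0³ = 1  — reached 1.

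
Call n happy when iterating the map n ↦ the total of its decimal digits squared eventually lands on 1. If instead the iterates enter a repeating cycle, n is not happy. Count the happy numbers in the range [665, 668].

1

665: 665 → 97 → 130 → 10 → 1  — happy
666: 666 → 108 → 65 → 61 → 37 → 58 → 89 → 145 → 42 → 20 → 4 → 16 → 37  — not happy
667: 667 → 121 → 6 → 36 → 45 → 41 → 17 → 50 → 25 → 29 → 85 → 89 → 145 → 42 → 20 → 4 → 16 → 37 → 58 → 89  — not happy
668: 668 → 136 → 46 → 52 → 29 → 85 → 89 → 145 → 42 → 20 → 4 → 16 → 37 → 58 → 89  — not happy
happy: 665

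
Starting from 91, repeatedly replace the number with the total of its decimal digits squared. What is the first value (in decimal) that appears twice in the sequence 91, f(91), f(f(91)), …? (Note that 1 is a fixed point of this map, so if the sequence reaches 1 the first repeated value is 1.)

1

91 → 9² + 1² = 81 + 1 = 82
82 → 8² + 2² = 64 + 4 = 68
68 → 6² + 8² = 36 + 64 = 100
100 → 1² + 0² + 0² = 1 + 0 + 0 = 1  — reached the fixed point 1.
1 → 1, so 1 is the first repeated value.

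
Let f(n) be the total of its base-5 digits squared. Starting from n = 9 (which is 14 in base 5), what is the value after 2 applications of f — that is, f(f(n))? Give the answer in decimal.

13

9 = (1,4)_5 → 17
17 = (3,2)_5 → 13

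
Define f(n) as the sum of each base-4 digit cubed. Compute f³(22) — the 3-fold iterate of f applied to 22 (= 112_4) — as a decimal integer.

22 = (1,1,2)_4 → 10
10 = (2,2)_4 → 16
16 = (1,0,0)_4 → 1

1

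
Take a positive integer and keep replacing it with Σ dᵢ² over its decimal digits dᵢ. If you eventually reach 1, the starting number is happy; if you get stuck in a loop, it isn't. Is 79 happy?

happy

79 → 130
130 → 10
10 → 1  — reached 1.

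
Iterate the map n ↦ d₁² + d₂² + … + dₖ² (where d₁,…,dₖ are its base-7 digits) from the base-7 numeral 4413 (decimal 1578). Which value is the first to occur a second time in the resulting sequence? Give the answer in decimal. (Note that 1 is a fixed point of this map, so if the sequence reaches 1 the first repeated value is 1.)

10

1578 = (4,4,1,3)_7 → 4² + 4² + 1² + 3² = 42
42 = (6,0)_7 → 6² + 0² = 36
36 = (5,1)_7 → 5² + 1² = 26
26 = (3,5)_7 → 3² + 5² = 34
34 = (4,6)_7 → 4² + 6² = 52
52 = (1,0,3)_7 → 1² + 0² + 3² = 10
10 = (1,3)_7 → 1² + 3² = 10  — 10 already appeared earlier.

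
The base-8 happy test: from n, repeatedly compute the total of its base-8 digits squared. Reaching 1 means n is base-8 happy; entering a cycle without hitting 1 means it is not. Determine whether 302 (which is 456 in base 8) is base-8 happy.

base-8 happy

302 = (4,5,6)_8 → 4² + 5² + 6² = 16 + 25 + 36 = 77
77 = (1,1,5)_8 → 1² + 1² + 5² = 1 + 1 + 25 = 27
27 = (3,3)_8 → 3² + 3² = 9 + 9 = 18
18 = (2,2)_8 → 2² + 2² = 4 + 4 = 8
8 = (1,0)_8 → 1² + 0² = 1 + 0 = 1  — reached 1.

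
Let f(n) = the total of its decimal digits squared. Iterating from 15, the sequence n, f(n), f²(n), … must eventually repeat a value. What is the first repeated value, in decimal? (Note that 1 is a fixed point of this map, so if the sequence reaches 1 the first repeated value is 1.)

16

15 → 1² + 5² = 1 + 25 = 26
26 → 2² + 6² = 4 + 36 = 40
40 → 4² + 0² = 16 + 0 = 16
16 → 1² + 6² = 1 + 36 = 37
37 → 3² + 7² = 9 + 49 = 58
58 → 5² + 8² = 25 + 64 = 89
89 → 8² + 9² = 64 + 81 = 145
145 → 1² + 4² + 5² = 1 + 16 + 25 = 42
42 → 4² + 2² = 16 + 4 = 20
20 → 2² + 0² = 4 + 0 = 4
4 → 4² = 16  — 16 already appeared earlier.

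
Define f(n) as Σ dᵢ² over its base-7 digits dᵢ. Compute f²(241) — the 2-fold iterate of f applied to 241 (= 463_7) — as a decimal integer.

241 = (4,6,3)_7 → 4² + 6² + 3² = 16 + 36 + 9 = 61
61 = (1,1,5)_7 → 1² + 1² + 5² = 1 + 1 + 25 = 27

27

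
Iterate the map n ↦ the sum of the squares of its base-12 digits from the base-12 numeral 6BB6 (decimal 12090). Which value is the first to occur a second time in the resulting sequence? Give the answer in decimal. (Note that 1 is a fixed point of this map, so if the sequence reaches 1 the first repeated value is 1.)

1

12090 = (6,11,11,6)_12 → 6² + 11² + 11² + 6² = 314
314 = (2,2,2)_12 → 2² + 2² + 2² = 12
12 = (1,0)_12 → 1² + 0² = 1  — reached the fixed point 1.
1 → 1, so 1 is the first repeated value.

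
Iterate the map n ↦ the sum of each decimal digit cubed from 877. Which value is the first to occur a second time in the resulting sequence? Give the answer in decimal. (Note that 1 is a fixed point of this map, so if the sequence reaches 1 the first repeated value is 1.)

1

877 → 8³ + 7³ + 7³ = 512 + 343 + 343 = 1198
1198 → 1³ + 1³ + 9³ + 8³ = 1 + 1 + 729 + 512 = 1243
1243 → 1³ + 2³ + 4³ + 3³ = 1 + 8 + 64 + 27 = 100
100 → 1³ + 0³ + 0³ = 1 + 0 + 0 = 1  — reached the fixed point 1.
1 → 1, so 1 is the first repeated value.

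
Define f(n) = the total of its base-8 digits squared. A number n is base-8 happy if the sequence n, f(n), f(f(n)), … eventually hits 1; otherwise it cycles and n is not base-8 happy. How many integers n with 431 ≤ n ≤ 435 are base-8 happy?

1

431: 431 → 110 → 62 → 85 → 30 → 45 → 50 → 40 → 25 → 10 → 5 → 25  — not base-8 happy
432: 432 → 72 → 2 → 4 → 16 → 4  — not base-8 happy
433: 433 → 73 → 3 → 9 → 2 → 4 → 16 → 4  — not base-8 happy
434: 434 → 76 → 18 → 8 → 1  — base-8 happy
435: 435 → 81 → 6 → 36 → 32 → 16 → 4 → 16  — not base-8 happy
base-8 happy: 434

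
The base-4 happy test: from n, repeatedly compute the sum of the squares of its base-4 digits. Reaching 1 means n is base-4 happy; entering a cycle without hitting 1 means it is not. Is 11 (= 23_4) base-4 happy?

base-4 happy

11 = (2,3)_4 → 13
13 = (3,1)_4 → 10
10 = (2,2)_4 → 8
8 = (2,0)_4 → 4
4 = (1,0)_4 → 1  — reached 1.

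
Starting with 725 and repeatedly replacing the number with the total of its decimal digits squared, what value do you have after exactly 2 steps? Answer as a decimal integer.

113

725 → 7² + 2² + 5² = 49 + 4 + 25 = 78
78 → 7² + 8² = 49 + 64 = 113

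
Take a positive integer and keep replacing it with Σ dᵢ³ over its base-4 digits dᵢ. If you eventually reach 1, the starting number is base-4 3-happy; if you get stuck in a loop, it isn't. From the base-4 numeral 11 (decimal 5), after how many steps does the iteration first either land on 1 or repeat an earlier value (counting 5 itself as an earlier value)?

5 = (1,1)_4 → 1³ + 1³ = 1 + 1 = 2
2 = (2)_4 → 2³ = 8
8 = (2,0)_4 → 2³ + 0³ = 8 + 0 = 8  — 8 repeats.
That took 3 steps.

3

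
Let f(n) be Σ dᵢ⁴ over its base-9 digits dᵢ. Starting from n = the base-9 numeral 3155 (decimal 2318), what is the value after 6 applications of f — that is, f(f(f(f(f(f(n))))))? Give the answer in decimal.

2318 = (3,1,5,5)_9 → 3⁴ + 1⁴ + 5⁴ + 5⁴ = 1332
1332 = (1,7,4,0)_9 → 1⁴ + 7⁴ + 4⁴ + 0⁴ = 2658
2658 = (3,5,7,3)_9 → 3⁴ + 5⁴ + 7⁴ + 3⁴ = 3188
3188 = (4,3,3,2)_9 → 4⁴ + 3⁴ + 3⁴ + 2⁴ = 434
434 = (5,3,2)_9 → 5⁴ + 3⁴ + 2⁴ = 722
722 = (8,8,2)_9 → 8⁴ + 8⁴ + 2⁴ = 8208

8208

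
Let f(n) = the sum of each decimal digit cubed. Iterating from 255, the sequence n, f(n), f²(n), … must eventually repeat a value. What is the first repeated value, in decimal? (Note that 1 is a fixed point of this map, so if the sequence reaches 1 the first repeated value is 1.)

255 → 2³ + 5³ + 5³ = 8 + 125 + 125 = 258
258 → 2³ + 5³ + 8³ = 8 + 125 + 512 = 645
645 → 6³ + 4³ + 5³ = 216 + 64 + 125 = 405
405 → 4³ + 0³ + 5³ = 64 + 0 + 125 = 189
189 → 1³ + 8³ + 9³ = 1 + 512 + 729 = 1242
1242 → 1³ + 2³ + 4³ + 2³ = 1 + 8 + 64 + 8 = 81
81 → 8³ + 1³ = 512 + 1 = 513
513 → 5³ + 1³ + 3³ = 125 + 1 + 27 = 153
153 → 1³ + 5³ + 3³ = 1 + 125 + 27 = 153  — 153 already appeared earlier.

153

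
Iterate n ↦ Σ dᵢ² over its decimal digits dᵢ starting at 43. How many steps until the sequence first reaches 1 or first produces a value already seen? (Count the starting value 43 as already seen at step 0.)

43 → 25
25 → 29
29 → 85
85 → 89
89 → 145
145 → 42
42 → 20
20 → 4
4 → 16
16 → 37
37 → 58
58 → 89  — 89 repeats.
That took 12 steps.

12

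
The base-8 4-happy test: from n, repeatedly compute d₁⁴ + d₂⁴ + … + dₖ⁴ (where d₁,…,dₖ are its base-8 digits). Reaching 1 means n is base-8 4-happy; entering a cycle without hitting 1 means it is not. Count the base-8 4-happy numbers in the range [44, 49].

44: 44 → 881 → 1923 → 1458 → 2624 → 626 → 1314 → 544 → 257 → 257  (repeats 257)
45: 45 → 1250 → 369 → 1922 → 1393 → 1938 → 1409 → 1313 → 529 → 18 → 32 → 256 → 256  (repeats 256)
46: 46 → 1921 → 1378 → 913 → 1314 → 544 → 257 → 257  (repeats 257)
47: 47 → 3026 → 3058 → 4338 → 1394 → 1953 → 1634 → 354 → 897 → 1298 → 304 → 1552 → 97 → 258 → 272 → 272  (repeats 272)
48: 48 → 1296 → 288 → 512 → 1  (reaches 1)
49: 49 → 1297 → 289 → 513 → 2 → 16 → 16  (repeats 16)
base-8 4-happy: 48

1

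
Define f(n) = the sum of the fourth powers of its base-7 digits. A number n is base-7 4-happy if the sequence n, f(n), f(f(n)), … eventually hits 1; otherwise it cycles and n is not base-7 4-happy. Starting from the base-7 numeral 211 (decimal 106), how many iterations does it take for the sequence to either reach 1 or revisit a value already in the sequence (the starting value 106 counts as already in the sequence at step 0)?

106 = (2,1,1)_7 → 2⁴ + 1⁴ + 1⁴ = 18
18 = (2,4)_7 → 2⁴ + 4⁴ = 272
272 = (5,3,6)_7 → 5⁴ + 3⁴ + 6⁴ = 2002
2002 = (5,5,6,0)_7 → 5⁴ + 5⁴ + 6⁴ + 0⁴ = 2546
2546 = (1,0,2,6,5)_7 → 1⁴ + 0⁴ + 2⁴ + 6⁴ + 5⁴ = 1938
1938 = (5,4,3,6)_7 → 5⁴ + 4⁴ + 3⁴ + 6⁴ = 2258
2258 = (6,4,0,4)_7 → 6⁴ + 4⁴ + 0⁴ + 4⁴ = 1808
1808 = (5,1,6,2)_7 → 5⁴ + 1⁴ + 6⁴ + 2⁴ = 1938  — 1938 repeats.
That took 8 steps.

8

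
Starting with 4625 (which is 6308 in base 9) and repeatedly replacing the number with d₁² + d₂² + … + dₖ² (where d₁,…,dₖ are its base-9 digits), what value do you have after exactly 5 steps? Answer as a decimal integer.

4625 = (6,3,0,8)_9 → 109
109 = (1,3,1)_9 → 11
11 = (1,2)_9 → 5
5 = (5)_9 → 25
25 = (2,7)_9 → 53

53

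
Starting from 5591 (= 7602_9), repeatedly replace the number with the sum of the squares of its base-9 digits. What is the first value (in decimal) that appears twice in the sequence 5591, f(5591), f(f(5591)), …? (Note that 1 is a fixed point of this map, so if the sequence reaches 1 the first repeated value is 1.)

89

5591 = (7,6,0,2)_9 → 89
89 = (1,0,8)_9 → 65
65 = (7,2)_9 → 53
53 = (5,8)_9 → 89  — 89 already appeared earlier.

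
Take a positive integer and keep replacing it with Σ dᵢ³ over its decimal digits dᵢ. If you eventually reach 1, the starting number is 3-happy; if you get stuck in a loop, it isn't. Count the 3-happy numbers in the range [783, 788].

1

783: 783 → 882 → 1032 → 36 → 243 → 99 → 1458 → 702 → 351 → 153 → 153  — not 3-happy
784: 784 → 919 → 1459 → 919  — not 3-happy
785: 785 → 980 → 1241 → 74 → 407 → 407  — not 3-happy
786: 786 → 1071 → 345 → 216 → 225 → 141 → 66 → 432 → 99 → 1458 → 702 → 351 → 153 → 153  — not 3-happy
787: 787 → 1198 → 1243 → 100 → 1  — 3-happy
788: 788 → 1367 → 587 → 980 → 1241 → 74 → 407 → 407  — not 3-happy
3-happy: 787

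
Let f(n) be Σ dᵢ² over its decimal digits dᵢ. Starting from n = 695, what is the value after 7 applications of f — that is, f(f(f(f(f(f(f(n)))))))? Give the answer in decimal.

695 → 6² + 9² + 5² = 36 + 81 + 25 = 142
142 → 1² + 4² + 2² = 1 + 16 + 4 = 21
21 → 2² + 1² = 4 + 1 = 5
5 → 5² = 25
25 → 2² + 5² = 4 + 25 = 29
29 → 2² + 9² = 4 + 81 = 85
85 → 8² + 5² = 64 + 25 = 89

89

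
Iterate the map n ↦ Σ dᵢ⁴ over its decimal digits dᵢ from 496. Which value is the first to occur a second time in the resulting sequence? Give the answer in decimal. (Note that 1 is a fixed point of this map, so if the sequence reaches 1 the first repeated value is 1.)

4179

496 → 4⁴ + 9⁴ + 6⁴ = 8113
8113 → 8⁴ + 1⁴ + 1⁴ + 3⁴ = 4179
4179 → 4⁴ + 1⁴ + 7⁴ + 9⁴ = 9219
9219 → 9⁴ + 2⁴ + 1⁴ + 9⁴ = 13139
13139 → 1⁴ + 3⁴ + 1⁴ + 3⁴ + 9⁴ = 6725
6725 → 6⁴ + 7⁴ + 2⁴ + 5⁴ = 4338
4338 → 4⁴ + 3⁴ + 3⁴ + 8⁴ = 4514
4514 → 4⁴ + 5⁴ + 1⁴ + 4⁴ = 1138
1138 → 1⁴ + 1⁴ + 3⁴ + 8⁴ = 4179  — 4179 already appeared earlier.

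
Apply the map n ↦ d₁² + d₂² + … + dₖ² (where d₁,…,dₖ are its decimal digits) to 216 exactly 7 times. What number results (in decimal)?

216 → 2² + 1² + 6² = 41
41 → 4² + 1² = 17
17 → 1² + 7² = 50
50 → 5² + 0² = 25
25 → 2² + 5² = 29
29 → 2² + 9² = 85
85 → 8² + 5² = 89

89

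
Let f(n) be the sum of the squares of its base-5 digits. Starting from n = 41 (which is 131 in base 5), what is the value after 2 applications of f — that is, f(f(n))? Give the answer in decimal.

41 = (1,3,1)_5 → 1² + 3² + 1² = 11
11 = (2,1)_5 → 2² + 1² = 5

5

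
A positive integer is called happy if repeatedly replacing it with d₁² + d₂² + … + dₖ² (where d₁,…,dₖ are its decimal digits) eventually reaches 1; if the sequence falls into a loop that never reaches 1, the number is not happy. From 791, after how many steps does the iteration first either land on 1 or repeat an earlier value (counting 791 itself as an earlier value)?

12

791 → 7² + 9² + 1² = 49 + 81 + 1 = 131
131 → 1² + 3² + 1² = 1 + 9 + 1 = 11
11 → 1² + 1² = 1 + 1 = 2
2 → 2² = 4
4 → 4² = 16
16 → 1² + 6² = 1 + 36 = 37
37 → 3² + 7² = 9 + 49 = 58
58 → 5² + 8² = 25 + 64 = 89
89 → 8² + 9² = 64 + 81 = 145
145 → 1² + 4² + 5² = 1 + 16 + 25 = 42
42 → 4² + 2² = 16 + 4 = 20
20 → 2² + 0² = 4 + 0 = 4  — 4 repeats.
That took 12 steps.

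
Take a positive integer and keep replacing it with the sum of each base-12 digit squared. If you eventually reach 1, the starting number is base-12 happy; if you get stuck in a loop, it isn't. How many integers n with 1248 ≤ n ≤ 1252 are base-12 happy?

1

1248: 1248 → 128 → 164 → 66 → 61 → 26 → 8 → 64 → 41 → 34 → 104 → 128  (repeats 128)
1249: 1249 → 129 → 181 → 11 → 121 → 101 → 89 → 74 → 40 → 25 → 5 → 25  (repeats 25)
1250: 1250 → 132 → 121 → 101 → 89 → 74 → 40 → 25 → 5 → 25  (repeats 25)
1251: 1251 → 137 → 146 → 5 → 25 → 5  (repeats 5)
1252: 1252 → 144 → 1  (reaches 1)
base-12 happy: 1252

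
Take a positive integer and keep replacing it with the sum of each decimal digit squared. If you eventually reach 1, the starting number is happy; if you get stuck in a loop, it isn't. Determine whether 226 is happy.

happy

226 → 2² + 2² + 6² = 4 + 4 + 36 = 44
44 → 4² + 4² = 16 + 16 = 32
32 → 3² + 2² = 9 + 4 = 13
13 → 1² + 3² = 1 + 9 = 10
10 → 1² + 0² = 1 + 0 = 1  — reached 1.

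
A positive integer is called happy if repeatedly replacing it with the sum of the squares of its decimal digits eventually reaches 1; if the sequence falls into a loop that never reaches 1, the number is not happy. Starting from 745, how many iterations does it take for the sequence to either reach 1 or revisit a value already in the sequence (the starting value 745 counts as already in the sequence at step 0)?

745 → 7² + 4² + 5² = 49 + 16 + 25 = 90
90 → 9² + 0² = 81 + 0 = 81
81 → 8² + 1² = 64 + 1 = 65
65 → 6² + 5² = 36 + 25 = 61
61 → 6² + 1² = 36 + 1 = 37
37 → 3² + 7² = 9 + 49 = 58
58 → 5² + 8² = 25 + 64 = 89
89 → 8² + 9² = 64 + 81 = 145
145 → 1² + 4² + 5² = 1 + 16 + 25 = 42
42 → 4² + 2² = 16 + 4 = 20
20 → 2² + 0² = 4 + 0 = 4
4 → 4² = 16
16 → 1² + 6² = 1 + 36 = 37  — 37 repeats.
That took 13 steps.

13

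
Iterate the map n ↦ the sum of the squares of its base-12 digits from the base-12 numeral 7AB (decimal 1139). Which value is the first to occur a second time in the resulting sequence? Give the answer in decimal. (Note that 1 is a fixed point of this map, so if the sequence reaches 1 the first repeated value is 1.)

5

1139 = (7,10,11)_12 → 270
270 = (1,10,6)_12 → 137
137 = (11,5)_12 → 146
146 = (1,0,2)_12 → 5
5 = (5)_12 → 25
25 = (2,1)_12 → 5  — 5 already appeared earlier.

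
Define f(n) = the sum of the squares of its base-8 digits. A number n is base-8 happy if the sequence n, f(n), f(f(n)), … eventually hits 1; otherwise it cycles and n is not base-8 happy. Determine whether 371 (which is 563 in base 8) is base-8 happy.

not base-8 happy

371 = (5,6,3)_8 → 5² + 6² + 3² = 70
70 = (1,0,6)_8 → 1² + 0² + 6² = 37
37 = (4,5)_8 → 4² + 5² = 41
41 = (5,1)_8 → 5² + 1² = 26
26 = (3,2)_8 → 3² + 2² = 13
13 = (1,5)_8 → 1² + 5² = 26  — 26 already seen; the sequence cycles without reaching 1.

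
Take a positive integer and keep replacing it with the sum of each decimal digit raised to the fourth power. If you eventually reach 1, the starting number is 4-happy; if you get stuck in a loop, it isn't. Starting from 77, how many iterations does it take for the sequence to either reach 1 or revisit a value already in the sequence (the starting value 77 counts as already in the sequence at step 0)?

77 → 4802
4802 → 4368
4368 → 5729
5729 → 9603
9603 → 7938
7938 → 13139
13139 → 6725
6725 → 4338
4338 → 4514
4514 → 1138
1138 → 4179
4179 → 9219
9219 → 13139  — 13139 repeats.
That took 13 steps.

13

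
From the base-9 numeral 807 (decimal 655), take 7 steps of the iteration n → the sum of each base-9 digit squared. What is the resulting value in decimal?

655 = (8,0,7)_9 → 113
113 = (1,3,5)_9 → 35
35 = (3,8)_9 → 73
73 = (8,1)_9 → 65
65 = (7,2)_9 → 53
53 = (5,8)_9 → 89
89 = (1,0,8)_9 → 65

65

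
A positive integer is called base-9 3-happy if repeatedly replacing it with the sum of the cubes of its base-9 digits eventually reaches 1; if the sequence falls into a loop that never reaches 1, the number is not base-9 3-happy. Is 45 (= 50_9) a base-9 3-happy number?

base-9 3-happy

45 = (5,0)_9 → 5³ + 0³ = 125
125 = (1,4,8)_9 → 1³ + 4³ + 8³ = 577
577 = (7,1,1)_9 → 7³ + 1³ + 1³ = 345
345 = (4,2,3)_9 → 4³ + 2³ + 3³ = 99
99 = (1,2,0)_9 → 1³ + 2³ + 0³ = 9
9 = (1,0)_9 → 1³ + 0³ = 1  — reached 1.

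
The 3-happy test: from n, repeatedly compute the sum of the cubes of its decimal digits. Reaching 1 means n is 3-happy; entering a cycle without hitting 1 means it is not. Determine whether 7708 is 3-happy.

3-happy

7708 → 7³ + 7³ + 0³ + 8³ = 1198
1198 → 1³ + 1³ + 9³ + 8³ = 1243
1243 → 1³ + 2³ + 4³ + 3³ = 100
100 → 1³ + 0³ + 0³ = 1  — reached 1.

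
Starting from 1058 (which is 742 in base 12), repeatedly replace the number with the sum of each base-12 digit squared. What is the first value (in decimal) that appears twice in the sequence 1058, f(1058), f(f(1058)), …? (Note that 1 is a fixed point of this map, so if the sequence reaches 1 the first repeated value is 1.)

1058 = (7,4,2)_12 → 7² + 4² + 2² = 49 + 16 + 4 = 69
69 = (5,9)_12 → 5² + 9² = 25 + 81 = 106
106 = (8,10)_12 → 8² + 10² = 64 + 100 = 164
164 = (1,1,8)_12 → 1² + 1² + 8² = 1 + 1 + 64 = 66
66 = (5,6)_12 → 5² + 6² = 25 + 36 = 61
61 = (5,1)_12 → 5² + 1² = 25 + 1 = 26
26 = (2,2)_12 → 2² + 2² = 4 + 4 = 8
8 = (8)_12 → 8² = 64
64 = (5,4)_12 → 5² + 4² = 25 + 16 = 41
41 = (3,5)_12 → 3² + 5² = 9 + 25 = 34
34 = (2,10)_12 → 2² + 10² = 4 + 100 = 104
104 = (8,8)_12 → 8² + 8² = 64 + 64 = 128
128 = (10,8)_12 → 10² + 8² = 100 + 64 = 164  — 164 already appeared earlier.

164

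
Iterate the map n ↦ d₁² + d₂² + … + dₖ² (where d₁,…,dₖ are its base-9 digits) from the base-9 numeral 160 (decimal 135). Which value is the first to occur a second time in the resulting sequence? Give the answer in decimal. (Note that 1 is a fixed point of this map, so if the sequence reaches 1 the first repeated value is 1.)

135 = (1,6,0)_9 → 1² + 6² + 0² = 37
37 = (4,1)_9 → 4² + 1² = 17
17 = (1,8)_9 → 1² + 8² = 65
65 = (7,2)_9 → 7² + 2² = 53
53 = (5,8)_9 → 5² + 8² = 89
89 = (1,0,8)_9 → 1² + 0² + 8² = 65  — 65 already appeared earlier.

65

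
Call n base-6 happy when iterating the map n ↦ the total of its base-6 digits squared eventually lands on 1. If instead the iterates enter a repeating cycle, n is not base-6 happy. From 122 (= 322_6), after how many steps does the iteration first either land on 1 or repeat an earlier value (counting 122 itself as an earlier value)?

122 = (3,2,2)_6 → 3² + 2² + 2² = 9 + 4 + 4 = 17
17 = (2,5)_6 → 2² + 5² = 4 + 25 = 29
29 = (4,5)_6 → 4² + 5² = 16 + 25 = 41
41 = (1,0,5)_6 → 1² + 0² + 5² = 1 + 0 + 25 = 26
26 = (4,2)_6 → 4² + 2² = 16 + 4 = 20
20 = (3,2)_6 → 3² + 2² = 9 + 4 = 13
13 = (2,1)_6 → 2² + 1² = 4 + 1 = 5
5 = (5)_6 → 5² = 25
25 = (4,1)_6 → 4² + 1² = 16 + 1 = 17  — 17 repeats.
That took 9 steps.

9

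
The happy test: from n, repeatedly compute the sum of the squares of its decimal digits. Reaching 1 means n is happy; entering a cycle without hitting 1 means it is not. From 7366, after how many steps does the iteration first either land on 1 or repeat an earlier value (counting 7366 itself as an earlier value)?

3

7366 → 130
130 → 10
10 → 1  — reached 1.
That took 3 steps.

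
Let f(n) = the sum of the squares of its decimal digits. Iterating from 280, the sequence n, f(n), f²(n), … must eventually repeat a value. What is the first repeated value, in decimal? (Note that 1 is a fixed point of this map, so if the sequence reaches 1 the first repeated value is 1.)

280 → 2² + 8² + 0² = 4 + 64 + 0 = 68
68 → 6² + 8² = 36 + 64 = 100
100 → 1² + 0² + 0² = 1 + 0 + 0 = 1  — reached the fixed point 1.
1 → 1, so 1 is the first repeated value.

1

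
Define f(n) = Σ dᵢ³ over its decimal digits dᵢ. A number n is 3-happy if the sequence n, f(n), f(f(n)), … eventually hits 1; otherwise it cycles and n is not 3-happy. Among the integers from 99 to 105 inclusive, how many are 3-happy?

99: 99 → 1458 → 702 → 351 → 153 → 153  — not 3-happy
100: 100 → 1  — 3-happy
101: 101 → 2 → 8 → 512 → 134 → 92 → 737 → 713 → 371 → 371  — not 3-happy
102: 102 → 9 → 729 → 1080 → 513 → 153 → 153  — not 3-happy
103: 103 → 28 → 520 → 133 → 55 → 250 → 133  — not 3-happy
104: 104 → 65 → 341 → 92 → 737 → 713 → 371 → 371  — not 3-happy
105: 105 → 126 → 225 → 141 → 66 → 432 → 99 → 1458 → 702 → 351 → 153 → 153  — not 3-happy
3-happy: 100

1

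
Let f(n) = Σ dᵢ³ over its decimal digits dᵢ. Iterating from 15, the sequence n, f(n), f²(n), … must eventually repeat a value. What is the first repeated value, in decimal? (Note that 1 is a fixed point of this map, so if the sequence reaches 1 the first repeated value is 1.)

153

15 → 1³ + 5³ = 126
126 → 1³ + 2³ + 6³ = 225
225 → 2³ + 2³ + 5³ = 141
141 → 1³ + 4³ + 1³ = 66
66 → 6³ + 6³ = 432
432 → 4³ + 3³ + 2³ = 99
99 → 9³ + 9³ = 1458
1458 → 1³ + 4³ + 5³ + 8³ = 702
702 → 7³ + 0³ + 2³ = 351
351 → 3³ + 5³ + 1³ = 153
153 → 1³ + 5³ + 3³ = 153  — 153 already appeared earlier.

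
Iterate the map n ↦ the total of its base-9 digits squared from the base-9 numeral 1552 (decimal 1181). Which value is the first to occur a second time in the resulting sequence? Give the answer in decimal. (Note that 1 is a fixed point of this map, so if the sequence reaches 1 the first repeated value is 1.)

65

1181 = (1,5,5,2)_9 → 1² + 5² + 5² + 2² = 1 + 25 + 25 + 4 = 55
55 = (6,1)_9 → 6² + 1² = 36 + 1 = 37
37 = (4,1)_9 → 4² + 1² = 16 + 1 = 17
17 = (1,8)_9 → 1² + 8² = 1 + 64 = 65
65 = (7,2)_9 → 7² + 2² = 49 + 4 = 53
53 = (5,8)_9 → 5² + 8² = 25 + 64 = 89
89 = (1,0,8)_9 → 1² + 0² + 8² = 1 + 0 + 64 = 65  — 65 already appeared earlier.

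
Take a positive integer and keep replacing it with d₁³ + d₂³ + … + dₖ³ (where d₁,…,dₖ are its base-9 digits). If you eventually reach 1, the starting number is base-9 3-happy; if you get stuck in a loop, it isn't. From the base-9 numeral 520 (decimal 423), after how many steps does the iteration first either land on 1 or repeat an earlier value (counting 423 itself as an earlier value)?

3

423 = (5,2,0)_9 → 5³ + 2³ + 0³ = 133
133 = (1,5,7)_9 → 1³ + 5³ + 7³ = 469
469 = (5,7,1)_9 → 5³ + 7³ + 1³ = 469  — 469 repeats.
That took 3 steps.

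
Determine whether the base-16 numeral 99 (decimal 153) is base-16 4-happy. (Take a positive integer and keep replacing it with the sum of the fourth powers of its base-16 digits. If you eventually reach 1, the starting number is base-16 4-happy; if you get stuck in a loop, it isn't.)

153 = (9,9)_16 → 9⁴ + 9⁴ = 13122
13122 = (3,3,4,2)_16 → 3⁴ + 3⁴ + 4⁴ + 2⁴ = 434
434 = (1,11,2)_16 → 1⁴ + 11⁴ + 2⁴ = 14658
14658 = (3,9,4,2)_16 → 3⁴ + 9⁴ + 4⁴ + 2⁴ = 6914
6914 = (1,11,0,2)_16 → 1⁴ + 11⁴ + 0⁴ + 2⁴ = 14658  — 14658 already seen; the sequence cycles without reaching 1.

not base-16 4-happy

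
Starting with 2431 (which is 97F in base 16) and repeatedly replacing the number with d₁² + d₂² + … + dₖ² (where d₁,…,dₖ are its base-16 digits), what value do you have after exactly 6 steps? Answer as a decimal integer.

2431 = (9,7,15)_16 → 9² + 7² + 15² = 81 + 49 + 225 = 355
355 = (1,6,3)_16 → 1² + 6² + 3² = 1 + 36 + 9 = 46
46 = (2,14)_16 → 2² + 14² = 4 + 196 = 200
200 = (12,8)_16 → 12² + 8² = 144 + 64 = 208
208 = (13,0)_16 → 13² + 0² = 169 + 0 = 169
169 = (10,9)_16 → 10² + 9² = 100 + 81 = 181

181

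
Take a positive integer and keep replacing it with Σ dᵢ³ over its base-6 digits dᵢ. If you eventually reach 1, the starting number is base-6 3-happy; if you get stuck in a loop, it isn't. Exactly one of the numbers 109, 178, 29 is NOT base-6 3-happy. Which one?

109: 109 → 28 → 128 → 62 → 73 → 9 → 28  — repeats 28 (not base-6 3-happy)
178: 178 → 253 → 3 → 27 → 91 → 36 → 1  — reaches 1 (base-6 3-happy)
29: 29 → 189 → 153 → 92 → 43 → 3 → 27 → 91 → 36 → 1  — reaches 1 (base-6 3-happy)

109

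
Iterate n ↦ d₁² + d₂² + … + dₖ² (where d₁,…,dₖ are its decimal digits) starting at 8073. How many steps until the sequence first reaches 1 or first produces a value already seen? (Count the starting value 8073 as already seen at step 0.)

14

8073 → 8² + 0² + 7² + 3² = 64 + 0 + 49 + 9 = 122
122 → 1² + 2² + 2² = 1 + 4 + 4 = 9
9 → 9² = 81
81 → 8² + 1² = 64 + 1 = 65
65 → 6² + 5² = 36 + 25 = 61
61 → 6² + 1² = 36 + 1 = 37
37 → 3² + 7² = 9 + 49 = 58
58 → 5² + 8² = 25 + 64 = 89
89 → 8² + 9² = 64 + 81 = 145
145 → 1² + 4² + 5² = 1 + 16 + 25 = 42
42 → 4² + 2² = 16 + 4 = 20
20 → 2² + 0² = 4 + 0 = 4
4 → 4² = 16
16 → 1² + 6² = 1 + 36 = 37  — 37 repeats.
That took 14 steps.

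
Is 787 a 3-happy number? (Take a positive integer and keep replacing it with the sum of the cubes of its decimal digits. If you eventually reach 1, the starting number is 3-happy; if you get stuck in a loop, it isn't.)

787 → 7³ + 8³ + 7³ = 343 + 512 + 343 = 1198
1198 → 1³ + 1³ + 9³ + 8³ = 1 + 1 + 729 + 512 = 1243
1243 → 1³ + 2³ + 4³ + 3³ = 1 + 8 + 64 + 27 = 100
100 → 1³ + 0³ + 0³ = 1 + 0 + 0 = 1  — reached 1.

3-happy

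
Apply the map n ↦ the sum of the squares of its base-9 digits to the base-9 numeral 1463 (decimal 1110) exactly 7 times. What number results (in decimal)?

50

1110 = (1,4,6,3)_9 → 1² + 4² + 6² + 3² = 62
62 = (6,8)_9 → 6² + 8² = 100
100 = (1,2,1)_9 → 1² + 2² + 1² = 6
6 = (6)_9 → 6² = 36
36 = (4,0)_9 → 4² + 0² = 16
16 = (1,7)_9 → 1² + 7² = 50
50 = (5,5)_9 → 5² + 5² = 50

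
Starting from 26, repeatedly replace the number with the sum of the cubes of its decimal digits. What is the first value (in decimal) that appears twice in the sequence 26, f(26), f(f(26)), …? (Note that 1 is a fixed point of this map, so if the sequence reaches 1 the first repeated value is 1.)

26 → 2³ + 6³ = 224
224 → 2³ + 2³ + 4³ = 80
80 → 8³ + 0³ = 512
512 → 5³ + 1³ + 2³ = 134
134 → 1³ + 3³ + 4³ = 92
92 → 9³ + 2³ = 737
737 → 7³ + 3³ + 7³ = 713
713 → 7³ + 1³ + 3³ = 371
371 → 3³ + 7³ + 1³ = 371  — 371 already appeared earlier.

371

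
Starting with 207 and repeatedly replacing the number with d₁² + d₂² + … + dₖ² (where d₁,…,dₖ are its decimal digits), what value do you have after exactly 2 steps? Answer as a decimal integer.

207 → 2² + 0² + 7² = 53
53 → 5² + 3² = 34

34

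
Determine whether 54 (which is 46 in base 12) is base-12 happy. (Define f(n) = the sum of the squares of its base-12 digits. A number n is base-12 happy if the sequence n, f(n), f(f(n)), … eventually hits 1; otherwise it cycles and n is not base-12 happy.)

not base-12 happy

54 = (4,6)_12 → 4² + 6² = 52
52 = (4,4)_12 → 4² + 4² = 32
32 = (2,8)_12 → 2² + 8² = 68
68 = (5,8)_12 → 5² + 8² = 89
89 = (7,5)_12 → 7² + 5² = 74
74 = (6,2)_12 → 6² + 2² = 40
40 = (3,4)_12 → 3² + 4² = 25
25 = (2,1)_12 → 2² + 1² = 5
5 = (5)_12 → 5² = 25  — 25 already seen; the sequence cycles without reaching 1.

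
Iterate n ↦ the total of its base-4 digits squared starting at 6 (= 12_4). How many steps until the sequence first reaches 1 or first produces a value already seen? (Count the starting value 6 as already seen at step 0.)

4

6 = (1,2)_4 → 1² + 2² = 5
5 = (1,1)_4 → 1² + 1² = 2
2 = (2)_4 → 2² = 4
4 = (1,0)_4 → 1² + 0² = 1  — reached 1.
That took 4 steps.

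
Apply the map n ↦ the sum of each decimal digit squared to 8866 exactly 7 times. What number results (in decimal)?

8866 → 8² + 8² + 6² + 6² = 200
200 → 2² + 0² + 0² = 4
4 → 4² = 16
16 → 1² + 6² = 37
37 → 3² + 7² = 58
58 → 5² + 8² = 89
89 → 8² + 9² = 145

145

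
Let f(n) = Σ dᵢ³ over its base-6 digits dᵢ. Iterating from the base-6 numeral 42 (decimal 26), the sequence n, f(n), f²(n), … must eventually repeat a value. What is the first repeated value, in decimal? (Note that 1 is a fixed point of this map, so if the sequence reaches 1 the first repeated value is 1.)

9

26 = (4,2)_6 → 4³ + 2³ = 72
72 = (2,0,0)_6 → 2³ + 0³ + 0³ = 8
8 = (1,2)_6 → 1³ + 2³ = 9
9 = (1,3)_6 → 1³ + 3³ = 28
28 = (4,4)_6 → 4³ + 4³ = 128
128 = (3,3,2)_6 → 3³ + 3³ + 2³ = 62
62 = (1,4,2)_6 → 1³ + 4³ + 2³ = 73
73 = (2,0,1)_6 → 2³ + 0³ + 1³ = 9  — 9 already appeared earlier.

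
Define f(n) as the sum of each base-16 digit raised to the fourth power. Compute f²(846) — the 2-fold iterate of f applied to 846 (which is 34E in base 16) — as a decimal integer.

846 = (3,4,14)_16 → 38753
38753 = (9,7,6,1)_16 → 10259

10259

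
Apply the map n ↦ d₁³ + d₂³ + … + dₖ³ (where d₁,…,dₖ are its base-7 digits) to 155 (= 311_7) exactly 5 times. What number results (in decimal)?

125

155 = (3,1,1)_7 → 3³ + 1³ + 1³ = 29
29 = (4,1)_7 → 4³ + 1³ = 65
65 = (1,2,2)_7 → 1³ + 2³ + 2³ = 17
17 = (2,3)_7 → 2³ + 3³ = 35
35 = (5,0)_7 → 5³ + 0³ = 125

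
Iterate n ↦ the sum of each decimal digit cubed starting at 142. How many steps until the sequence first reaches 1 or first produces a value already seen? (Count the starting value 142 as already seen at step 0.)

142 → 1³ + 4³ + 2³ = 73
73 → 7³ + 3³ = 370
370 → 3³ + 7³ + 0³ = 370  — 370 repeats.
That took 3 steps.

3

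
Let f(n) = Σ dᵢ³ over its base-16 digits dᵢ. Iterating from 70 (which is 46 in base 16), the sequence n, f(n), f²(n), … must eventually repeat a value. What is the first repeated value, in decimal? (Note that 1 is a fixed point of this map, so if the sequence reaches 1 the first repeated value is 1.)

70 = (4,6)_16 → 4³ + 6³ = 64 + 216 = 280
280 = (1,1,8)_16 → 1³ + 1³ + 8³ = 1 + 1 + 512 = 514
514 = (2,0,2)_16 → 2³ + 0³ + 2³ = 8 + 0 + 8 = 16
16 = (1,0)_16 → 1³ + 0³ = 1 + 0 = 1  — reached the fixed point 1.
1 → 1, so 1 is the first repeated value.

1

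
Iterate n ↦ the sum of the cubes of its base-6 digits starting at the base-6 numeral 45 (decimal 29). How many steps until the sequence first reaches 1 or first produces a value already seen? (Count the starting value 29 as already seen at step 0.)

9

29 = (4,5)_6 → 4³ + 5³ = 64 + 125 = 189
189 = (5,1,3)_6 → 5³ + 1³ + 3³ = 125 + 1 + 27 = 153
153 = (4,1,3)_6 → 4³ + 1³ + 3³ = 64 + 1 + 27 = 92
92 = (2,3,2)_6 → 2³ + 3³ + 2³ = 8 + 27 + 8 = 43
43 = (1,1,1)_6 → 1³ + 1³ + 1³ = 1 + 1 + 1 = 3
3 = (3)_6 → 3³ = 27
27 = (4,3)_6 → 4³ + 3³ = 64 + 27 = 91
91 = (2,3,1)_6 → 2³ + 3³ + 1³ = 8 + 27 + 1 = 36
36 = (1,0,0)_6 → 1³ + 0³ + 0³ = 1 + 0 + 0 = 1  — reached 1.
That took 9 steps.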